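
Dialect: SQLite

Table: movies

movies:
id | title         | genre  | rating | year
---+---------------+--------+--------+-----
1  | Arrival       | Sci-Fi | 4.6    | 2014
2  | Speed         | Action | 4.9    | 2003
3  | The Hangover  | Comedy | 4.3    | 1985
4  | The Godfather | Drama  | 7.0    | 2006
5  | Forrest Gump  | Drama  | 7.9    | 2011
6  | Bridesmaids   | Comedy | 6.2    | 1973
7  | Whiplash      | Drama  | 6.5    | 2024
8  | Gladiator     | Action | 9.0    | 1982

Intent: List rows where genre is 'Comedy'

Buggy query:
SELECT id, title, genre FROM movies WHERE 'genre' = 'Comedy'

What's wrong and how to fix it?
Bug: Single quotes denote string literals in SQL; the column name is being compared as a constant string

Fix: Reference the column as genre without single quotes

Corrected query:
SELECT id, title, genre FROM movies WHERE genre = 'Comedy'

Result:
id | title        | genre 
---+--------------+-------
3  | The Hangover | Comedy
6  | Bridesmaids  | Comedy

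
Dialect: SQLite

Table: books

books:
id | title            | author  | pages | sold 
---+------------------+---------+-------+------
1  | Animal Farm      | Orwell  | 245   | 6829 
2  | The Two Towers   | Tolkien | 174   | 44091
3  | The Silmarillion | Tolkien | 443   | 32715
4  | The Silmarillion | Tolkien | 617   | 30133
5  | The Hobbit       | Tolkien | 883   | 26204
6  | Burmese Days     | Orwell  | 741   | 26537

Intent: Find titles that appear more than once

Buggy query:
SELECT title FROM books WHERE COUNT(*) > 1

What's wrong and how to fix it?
Bug: COUNT(*) is an aggregate and cannot be used in WHERE

Fix: Group first, then use HAVING for the count condition

Corrected query:
SELECT title FROM books GROUP BY title HAVING COUNT(*) > 1

Result:
title           
----------------
The Silmarillion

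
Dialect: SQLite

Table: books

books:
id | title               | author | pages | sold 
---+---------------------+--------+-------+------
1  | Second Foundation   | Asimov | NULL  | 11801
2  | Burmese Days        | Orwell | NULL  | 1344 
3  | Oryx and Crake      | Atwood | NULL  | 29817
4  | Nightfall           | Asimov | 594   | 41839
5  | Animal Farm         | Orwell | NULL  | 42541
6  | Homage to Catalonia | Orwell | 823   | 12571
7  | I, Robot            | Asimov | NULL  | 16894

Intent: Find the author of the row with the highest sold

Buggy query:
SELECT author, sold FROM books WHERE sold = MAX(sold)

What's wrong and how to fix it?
Bug: MAX(sold) is an aggregate and cannot be used directly in WHERE

Fix: Wrap MAX in a scalar subquery so WHERE compares against a single value

Corrected query:
SELECT author, sold FROM books WHERE sold = (SELECT MAX(sold) FROM books)

Result:
author | sold 
-------+------
Orwell | 42541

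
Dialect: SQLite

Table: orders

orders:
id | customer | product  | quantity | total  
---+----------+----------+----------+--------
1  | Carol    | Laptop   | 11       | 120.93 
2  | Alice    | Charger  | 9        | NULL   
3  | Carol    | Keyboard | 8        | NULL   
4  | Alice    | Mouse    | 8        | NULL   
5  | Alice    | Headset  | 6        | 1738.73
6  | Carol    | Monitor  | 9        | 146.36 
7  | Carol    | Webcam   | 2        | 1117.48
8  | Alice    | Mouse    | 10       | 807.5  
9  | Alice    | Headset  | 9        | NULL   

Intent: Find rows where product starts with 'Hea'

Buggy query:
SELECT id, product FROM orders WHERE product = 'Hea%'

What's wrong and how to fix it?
Bug: '=' compares the literal string including the % character; pattern matching needs LIKE

Fix: Use LIKE for wildcard pattern matching

Corrected query:
SELECT id, product FROM orders WHERE product LIKE 'Hea%'

Result:
id | product
---+--------
5  | Headset
9  | Headset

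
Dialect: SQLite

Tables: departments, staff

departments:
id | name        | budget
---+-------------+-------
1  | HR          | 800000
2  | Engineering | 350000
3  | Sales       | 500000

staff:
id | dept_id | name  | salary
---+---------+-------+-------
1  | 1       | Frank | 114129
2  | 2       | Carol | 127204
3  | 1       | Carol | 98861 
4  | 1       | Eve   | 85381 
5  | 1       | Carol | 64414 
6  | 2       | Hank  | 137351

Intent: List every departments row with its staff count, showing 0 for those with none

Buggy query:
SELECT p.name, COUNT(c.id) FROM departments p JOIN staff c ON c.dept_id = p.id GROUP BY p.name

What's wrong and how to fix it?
Bug: An inner join excludes parents with zero children

Fix: Switch to LEFT JOIN to retain unmatched parent rows

Corrected query:
SELECT p.name, COUNT(c.id) FROM departments p LEFT JOIN staff c ON c.dept_id = p.id GROUP BY p.name

Result:
name        | COUNT(c.id)
------------+------------
Engineering | 2          
HR          | 4          
Sales       | 0          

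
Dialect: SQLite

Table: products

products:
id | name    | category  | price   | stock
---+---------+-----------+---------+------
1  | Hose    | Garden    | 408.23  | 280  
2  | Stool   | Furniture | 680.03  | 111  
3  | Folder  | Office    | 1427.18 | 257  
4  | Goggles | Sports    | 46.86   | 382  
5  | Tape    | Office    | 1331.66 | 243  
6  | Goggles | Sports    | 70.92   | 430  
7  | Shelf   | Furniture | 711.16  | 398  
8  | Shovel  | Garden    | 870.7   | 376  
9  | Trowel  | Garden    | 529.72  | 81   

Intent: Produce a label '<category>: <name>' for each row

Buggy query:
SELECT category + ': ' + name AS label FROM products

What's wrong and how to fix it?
Bug: '+' is numeric addition; on text columns SQLite converts them to 0 instead of concatenating

Fix: Replace + with || to concatenate text

Corrected query:
SELECT category || ': ' || name AS label FROM products

Result:
label           
----------------
Garden: Hose    
Furniture: Stool
Office: Folder  
Sports: Goggles 
Office: Tape    
Sports: Goggles 
Furniture: Shelf
Garden: Shovel  
Garden: Trowel  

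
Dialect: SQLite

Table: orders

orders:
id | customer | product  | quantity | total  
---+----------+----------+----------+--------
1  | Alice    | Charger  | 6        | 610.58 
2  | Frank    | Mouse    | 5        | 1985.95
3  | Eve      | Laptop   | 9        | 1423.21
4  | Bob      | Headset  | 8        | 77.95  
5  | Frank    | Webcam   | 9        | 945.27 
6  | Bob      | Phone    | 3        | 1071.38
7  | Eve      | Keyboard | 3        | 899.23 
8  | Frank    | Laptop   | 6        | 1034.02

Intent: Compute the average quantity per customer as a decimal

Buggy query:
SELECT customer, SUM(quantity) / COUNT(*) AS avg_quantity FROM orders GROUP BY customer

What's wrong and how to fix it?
Bug: Both operands are integers, so '/' performs integer division and truncates

Fix: Multiply by 1.0 (or CAST to REAL) to force floating-point division

Corrected query:
SELECT customer, SUM(quantity) * 1.0 / COUNT(*) AS avg_quantity FROM orders GROUP BY customer

Result:
customer | avg_quantity
---------+-------------
Alice    | 6           
Bob      | 5.5         
Eve      | 6           
Frank    | 6.666667    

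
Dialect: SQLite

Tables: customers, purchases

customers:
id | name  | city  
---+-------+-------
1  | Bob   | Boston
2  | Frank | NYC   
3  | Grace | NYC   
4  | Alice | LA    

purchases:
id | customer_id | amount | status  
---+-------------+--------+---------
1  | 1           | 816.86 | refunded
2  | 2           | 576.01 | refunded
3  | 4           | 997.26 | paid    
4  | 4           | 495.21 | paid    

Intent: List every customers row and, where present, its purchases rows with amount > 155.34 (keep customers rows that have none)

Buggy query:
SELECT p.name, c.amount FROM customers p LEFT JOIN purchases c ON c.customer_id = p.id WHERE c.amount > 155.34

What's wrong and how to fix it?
Bug: Filtering c.amount in WHERE discards the NULL rows produced by LEFT JOIN, turning it into an inner join

Fix: Move the right-table condition into the ON clause so unmatched parents are kept

Corrected query:
SELECT p.name, c.amount FROM customers p LEFT JOIN purchases c ON c.customer_id = p.id AND c.amount > 155.34

Result:
name  | amount
------+-------
Bob   | 816.86
Frank | 576.01
Grace | NULL  
Alice | 495.21
Alice | 997.26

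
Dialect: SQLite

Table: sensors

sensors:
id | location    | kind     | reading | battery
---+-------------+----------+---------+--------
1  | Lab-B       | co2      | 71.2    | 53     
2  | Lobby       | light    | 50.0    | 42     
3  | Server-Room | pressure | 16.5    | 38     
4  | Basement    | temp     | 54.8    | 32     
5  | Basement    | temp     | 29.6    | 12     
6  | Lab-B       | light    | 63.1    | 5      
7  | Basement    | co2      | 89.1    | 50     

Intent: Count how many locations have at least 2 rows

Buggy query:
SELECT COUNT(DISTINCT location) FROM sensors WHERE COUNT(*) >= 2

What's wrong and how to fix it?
Bug: COUNT(*) cannot appear in WHERE; the per-group count doesn't exist yet

Fix: Group first with HAVING COUNT(*) >= 2, then COUNT the resulting groups

Corrected query:
SELECT COUNT(*) FROM (SELECT location FROM sensors GROUP BY location HAVING COUNT(*) >= 2)

Result:
COUNT(*)
--------
2       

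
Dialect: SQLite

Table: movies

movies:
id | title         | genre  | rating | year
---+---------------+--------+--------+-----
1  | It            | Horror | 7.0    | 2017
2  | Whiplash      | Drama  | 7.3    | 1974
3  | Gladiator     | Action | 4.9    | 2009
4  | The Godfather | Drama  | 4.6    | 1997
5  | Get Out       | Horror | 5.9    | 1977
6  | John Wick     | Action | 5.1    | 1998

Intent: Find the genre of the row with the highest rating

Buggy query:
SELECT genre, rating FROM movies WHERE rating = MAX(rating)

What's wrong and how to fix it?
Bug: MAX(rating) is an aggregate and cannot be used directly in WHERE

Fix: Use a subquery: WHERE rating = (SELECT MAX(rating) FROM movies)

Corrected query:
SELECT genre, rating FROM movies WHERE rating = (SELECT MAX(rating) FROM movies)

Result:
genre | rating
------+-------
Drama | 7.3   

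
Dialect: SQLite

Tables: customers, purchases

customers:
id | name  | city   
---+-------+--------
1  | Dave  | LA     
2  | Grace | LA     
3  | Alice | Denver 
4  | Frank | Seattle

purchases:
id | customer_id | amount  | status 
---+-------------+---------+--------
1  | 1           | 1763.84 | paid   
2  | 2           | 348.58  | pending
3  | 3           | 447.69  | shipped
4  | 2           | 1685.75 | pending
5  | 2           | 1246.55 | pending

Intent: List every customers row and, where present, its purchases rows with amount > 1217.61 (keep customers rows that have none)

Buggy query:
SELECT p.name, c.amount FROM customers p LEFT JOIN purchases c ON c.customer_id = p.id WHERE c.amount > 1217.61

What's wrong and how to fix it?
Bug: A WHERE condition on the right-hand table after LEFT JOIN drops unmatched parents

Fix: Move the right-table condition into the ON clause so unmatched parents are kept

Corrected query:
SELECT p.name, c.amount FROM customers p LEFT JOIN purchases c ON c.customer_id = p.id AND c.amount > 1217.61

Result:
name  | amount 
------+--------
Dave  | 1763.84
Grace | 1246.55
Grace | 1685.75
Alice | NULL   
Frank | NULL   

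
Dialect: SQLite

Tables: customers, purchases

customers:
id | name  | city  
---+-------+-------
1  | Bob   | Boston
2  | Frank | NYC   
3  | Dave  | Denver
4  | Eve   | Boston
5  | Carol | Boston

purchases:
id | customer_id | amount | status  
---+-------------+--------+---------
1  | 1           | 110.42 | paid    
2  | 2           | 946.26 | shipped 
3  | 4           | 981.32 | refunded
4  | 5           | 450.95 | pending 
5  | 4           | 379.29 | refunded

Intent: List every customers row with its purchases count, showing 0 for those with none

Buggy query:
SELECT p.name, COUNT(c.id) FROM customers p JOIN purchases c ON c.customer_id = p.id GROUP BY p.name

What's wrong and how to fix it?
Bug: INNER JOIN drops customers rows that have no matching purchases rows

Fix: Switch to LEFT JOIN to retain unmatched parent rows

Corrected query:
SELECT p.name, COUNT(c.id) FROM customers p LEFT JOIN purchases c ON c.customer_id = p.id GROUP BY p.name

Result:
name  | COUNT(c.id)
------+------------
Bob   | 1          
Carol | 1          
Dave  | 0          
Eve   | 2          
Frank | 1          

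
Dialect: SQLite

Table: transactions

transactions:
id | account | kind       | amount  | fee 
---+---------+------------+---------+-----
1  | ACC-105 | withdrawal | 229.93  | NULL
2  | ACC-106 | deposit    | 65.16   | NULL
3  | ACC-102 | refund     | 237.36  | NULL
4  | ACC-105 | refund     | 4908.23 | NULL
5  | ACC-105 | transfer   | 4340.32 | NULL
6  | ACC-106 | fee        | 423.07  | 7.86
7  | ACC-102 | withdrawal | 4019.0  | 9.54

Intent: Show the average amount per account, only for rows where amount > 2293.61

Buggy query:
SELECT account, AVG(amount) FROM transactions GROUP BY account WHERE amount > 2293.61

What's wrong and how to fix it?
Bug: WHERE cannot follow GROUP BY

Fix: Move the WHERE clause before GROUP BY

Corrected query:
SELECT account, AVG(amount) FROM transactions WHERE amount > 2293.61 GROUP BY account

Result:
account | AVG(amount)
--------+------------
ACC-102 | 4019       
ACC-105 | 4624.275   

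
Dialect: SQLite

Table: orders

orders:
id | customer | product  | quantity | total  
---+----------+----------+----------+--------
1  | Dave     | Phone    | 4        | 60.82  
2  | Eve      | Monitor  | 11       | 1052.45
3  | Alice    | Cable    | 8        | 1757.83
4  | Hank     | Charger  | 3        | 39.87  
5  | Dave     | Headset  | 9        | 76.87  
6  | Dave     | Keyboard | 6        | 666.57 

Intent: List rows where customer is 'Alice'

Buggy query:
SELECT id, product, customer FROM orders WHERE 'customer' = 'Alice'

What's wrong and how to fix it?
Bug: Single quotes denote string literals in SQL; the column name is being compared as a constant string

Fix: Remove the quotes around the column name (or use double quotes for an identifier)

Corrected query:
SELECT id, product, customer FROM orders WHERE customer = 'Alice'

Result:
id | product | customer
---+---------+---------
3  | Cable   | Alice   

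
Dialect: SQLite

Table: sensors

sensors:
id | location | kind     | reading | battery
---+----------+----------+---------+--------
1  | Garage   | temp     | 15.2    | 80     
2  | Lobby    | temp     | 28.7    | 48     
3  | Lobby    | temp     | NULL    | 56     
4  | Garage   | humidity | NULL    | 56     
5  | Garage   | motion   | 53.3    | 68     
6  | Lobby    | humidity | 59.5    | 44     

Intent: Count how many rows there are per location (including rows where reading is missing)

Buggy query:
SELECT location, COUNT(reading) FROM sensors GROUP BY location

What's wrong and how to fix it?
Bug: COUNT(column) counts non-NULL values only; rows with NULL reading aren't counted

Fix: Use COUNT(*) to count all rows regardless of NULL

Corrected query:
SELECT location, COUNT(*) FROM sensors GROUP BY location

Result:
location | COUNT(*)
---------+---------
Garage   | 3       
Lobby    | 3       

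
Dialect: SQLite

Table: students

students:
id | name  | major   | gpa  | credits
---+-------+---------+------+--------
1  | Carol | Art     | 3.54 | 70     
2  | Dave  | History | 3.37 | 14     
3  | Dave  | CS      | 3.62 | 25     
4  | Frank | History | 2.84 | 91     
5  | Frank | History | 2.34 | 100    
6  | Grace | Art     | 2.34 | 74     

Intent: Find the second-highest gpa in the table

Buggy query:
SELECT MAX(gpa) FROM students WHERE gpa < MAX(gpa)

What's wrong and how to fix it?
Bug: The inner MAX is an aggregate inside WHERE, which is not allowed

Fix: Put the inner MAX in a scalar subquery

Corrected query:
SELECT MAX(gpa) FROM students WHERE gpa < (SELECT MAX(gpa) FROM students)

Result:
MAX(gpa)
--------
3.54    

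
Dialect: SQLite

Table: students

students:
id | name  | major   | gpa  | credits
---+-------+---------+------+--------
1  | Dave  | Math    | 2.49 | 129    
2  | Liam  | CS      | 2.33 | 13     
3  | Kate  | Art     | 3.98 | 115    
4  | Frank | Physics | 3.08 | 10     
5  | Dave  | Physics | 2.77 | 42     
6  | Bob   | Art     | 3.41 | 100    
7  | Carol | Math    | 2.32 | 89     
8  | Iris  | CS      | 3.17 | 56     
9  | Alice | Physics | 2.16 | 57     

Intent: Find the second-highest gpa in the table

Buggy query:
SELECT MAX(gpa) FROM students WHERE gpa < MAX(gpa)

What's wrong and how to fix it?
Bug: MAX(gpa) on the right of the comparison is an aggregate-in-WHERE error

Fix: Put the inner MAX in a scalar subquery

Corrected query:
SELECT MAX(gpa) FROM students WHERE gpa < (SELECT MAX(gpa) FROM students)

Result:
MAX(gpa)
--------
3.41    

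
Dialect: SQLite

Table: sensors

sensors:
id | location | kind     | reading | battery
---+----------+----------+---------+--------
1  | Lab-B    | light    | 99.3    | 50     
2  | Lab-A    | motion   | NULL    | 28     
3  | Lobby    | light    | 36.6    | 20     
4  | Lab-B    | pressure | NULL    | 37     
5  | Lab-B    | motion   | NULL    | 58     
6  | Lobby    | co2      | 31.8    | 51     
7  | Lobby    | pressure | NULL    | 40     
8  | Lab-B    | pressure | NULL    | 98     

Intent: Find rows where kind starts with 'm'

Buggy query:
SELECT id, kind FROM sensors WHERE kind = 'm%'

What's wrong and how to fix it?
Bug: Wildcards only work with LIKE; '=' treats '%' as a literal character

Fix: Use LIKE for wildcard pattern matching

Corrected query:
SELECT id, kind FROM sensors WHERE kind LIKE 'm%'

Result:
id | kind  
---+-------
2  | motion
5  | motion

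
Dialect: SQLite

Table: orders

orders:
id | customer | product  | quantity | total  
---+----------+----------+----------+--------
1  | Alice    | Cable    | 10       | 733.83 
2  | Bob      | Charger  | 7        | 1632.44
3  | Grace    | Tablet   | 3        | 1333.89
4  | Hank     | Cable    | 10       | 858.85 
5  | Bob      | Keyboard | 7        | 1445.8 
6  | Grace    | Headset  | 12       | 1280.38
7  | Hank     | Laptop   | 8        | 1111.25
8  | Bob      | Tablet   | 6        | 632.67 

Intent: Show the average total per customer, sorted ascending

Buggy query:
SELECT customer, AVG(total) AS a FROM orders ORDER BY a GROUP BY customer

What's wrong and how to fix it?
Bug: GROUP BY must precede ORDER BY

Fix: Move ORDER BY to the end, after GROUP BY

Corrected query:
SELECT customer, AVG(total) AS a FROM orders GROUP BY customer ORDER BY a

Result:
customer | a       
---------+---------
Alice    | 733.83  
Hank     | 985.05  
Bob      | 1236.97 
Grace    | 1307.135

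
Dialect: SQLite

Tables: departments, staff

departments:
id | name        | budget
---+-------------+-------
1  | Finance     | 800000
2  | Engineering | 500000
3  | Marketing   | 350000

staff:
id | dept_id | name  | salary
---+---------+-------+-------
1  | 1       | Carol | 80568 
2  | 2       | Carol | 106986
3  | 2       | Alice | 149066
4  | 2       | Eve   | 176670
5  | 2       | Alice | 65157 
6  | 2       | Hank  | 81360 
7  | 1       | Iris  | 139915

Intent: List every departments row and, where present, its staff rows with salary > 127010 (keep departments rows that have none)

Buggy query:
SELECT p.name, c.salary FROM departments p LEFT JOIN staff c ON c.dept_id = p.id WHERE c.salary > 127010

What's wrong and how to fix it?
Bug: A WHERE condition on the right-hand table after LEFT JOIN drops unmatched parents

Fix: Put 'c.salary > 127010' in the JOIN's ON clause instead of WHERE

Corrected query:
SELECT p.name, c.salary FROM departments p LEFT JOIN staff c ON c.dept_id = p.id AND c.salary > 127010

Result:
name        | salary
------------+-------
Finance     | 139915
Engineering | 149066
Engineering | 176670
Marketing   | NULL  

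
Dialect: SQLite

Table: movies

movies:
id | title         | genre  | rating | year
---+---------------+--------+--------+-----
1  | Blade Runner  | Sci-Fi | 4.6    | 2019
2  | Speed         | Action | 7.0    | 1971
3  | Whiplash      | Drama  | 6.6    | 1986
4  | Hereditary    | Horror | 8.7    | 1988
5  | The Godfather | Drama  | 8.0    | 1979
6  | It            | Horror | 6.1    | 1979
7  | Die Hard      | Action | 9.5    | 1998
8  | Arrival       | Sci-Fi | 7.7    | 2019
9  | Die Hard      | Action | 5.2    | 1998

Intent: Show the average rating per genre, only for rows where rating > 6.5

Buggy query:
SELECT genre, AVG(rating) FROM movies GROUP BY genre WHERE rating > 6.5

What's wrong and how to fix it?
Bug: WHERE cannot follow GROUP BY

Fix: Place WHERE between FROM and GROUP BY

Corrected query:
SELECT genre, AVG(rating) FROM movies WHERE rating > 6.5 GROUP BY genre

Result:
genre  | AVG(rating)
-------+------------
Action | 8.25       
Drama  | 7.3        
Horror | 8.7        
Sci-Fi | 7.7        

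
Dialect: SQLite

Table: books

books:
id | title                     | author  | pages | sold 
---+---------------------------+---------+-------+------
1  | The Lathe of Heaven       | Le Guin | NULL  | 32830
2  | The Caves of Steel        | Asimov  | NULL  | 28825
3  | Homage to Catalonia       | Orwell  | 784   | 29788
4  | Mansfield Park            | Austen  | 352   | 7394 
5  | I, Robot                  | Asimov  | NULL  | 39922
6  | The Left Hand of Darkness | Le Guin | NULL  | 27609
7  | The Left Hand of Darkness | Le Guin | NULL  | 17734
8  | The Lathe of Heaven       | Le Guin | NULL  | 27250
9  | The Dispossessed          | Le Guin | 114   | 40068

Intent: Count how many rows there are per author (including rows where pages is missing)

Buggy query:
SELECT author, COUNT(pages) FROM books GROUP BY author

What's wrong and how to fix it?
Bug: COUNT(pages) skips NULLs, so groups with missing pages are undercounted

Fix: Use COUNT(*) to count all rows regardless of NULL

Corrected query:
SELECT author, COUNT(*) FROM books GROUP BY author

Result:
author  | COUNT(*)
--------+---------
Asimov  | 2       
Austen  | 1       
Le Guin | 5       
Orwell  | 1       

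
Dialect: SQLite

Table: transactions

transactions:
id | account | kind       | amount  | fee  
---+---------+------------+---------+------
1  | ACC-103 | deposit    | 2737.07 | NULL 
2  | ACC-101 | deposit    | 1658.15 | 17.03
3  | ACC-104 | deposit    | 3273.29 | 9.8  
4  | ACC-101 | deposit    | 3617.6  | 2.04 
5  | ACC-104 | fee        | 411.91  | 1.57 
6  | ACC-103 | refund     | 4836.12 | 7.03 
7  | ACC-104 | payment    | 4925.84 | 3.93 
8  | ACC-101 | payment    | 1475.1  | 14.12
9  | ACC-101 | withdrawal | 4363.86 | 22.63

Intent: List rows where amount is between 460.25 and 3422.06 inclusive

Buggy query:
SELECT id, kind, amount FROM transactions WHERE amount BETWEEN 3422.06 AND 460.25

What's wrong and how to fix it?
Bug: BETWEEN expects the lower bound first; with 3422.06 AND 460.25 the range is empty

Fix: Write BETWEEN 460.25 AND 3422.06

Corrected query:
SELECT id, kind, amount FROM transactions WHERE amount BETWEEN 460.25 AND 3422.06

Result:
id | kind    | amount 
---+---------+--------
1  | deposit | 2737.07
2  | deposit | 1658.15
3  | deposit | 3273.29
8  | payment | 1475.1 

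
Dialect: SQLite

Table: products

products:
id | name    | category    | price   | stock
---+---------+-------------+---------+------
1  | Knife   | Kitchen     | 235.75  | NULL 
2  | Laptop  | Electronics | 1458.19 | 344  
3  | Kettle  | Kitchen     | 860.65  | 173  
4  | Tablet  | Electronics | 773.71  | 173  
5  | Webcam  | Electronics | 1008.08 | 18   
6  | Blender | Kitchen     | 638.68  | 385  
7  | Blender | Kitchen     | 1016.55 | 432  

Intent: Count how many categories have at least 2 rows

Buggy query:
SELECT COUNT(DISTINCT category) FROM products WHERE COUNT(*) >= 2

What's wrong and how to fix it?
Bug: COUNT(*) cannot appear in WHERE; the per-group count doesn't exist yet

Fix: Use a subquery that GROUPs and filters with HAVING, then count its rows

Corrected query:
SELECT COUNT(*) FROM (SELECT category FROM products GROUP BY category HAVING COUNT(*) >= 2)

Result:
COUNT(*)
--------
2       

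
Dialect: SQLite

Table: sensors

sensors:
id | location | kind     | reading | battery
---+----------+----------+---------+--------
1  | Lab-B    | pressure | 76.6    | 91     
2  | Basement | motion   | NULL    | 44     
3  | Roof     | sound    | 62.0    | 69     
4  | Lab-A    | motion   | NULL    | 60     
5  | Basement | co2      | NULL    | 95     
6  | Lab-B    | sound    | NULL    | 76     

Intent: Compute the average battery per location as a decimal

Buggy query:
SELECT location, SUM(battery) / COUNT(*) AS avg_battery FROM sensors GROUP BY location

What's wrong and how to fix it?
Bug: SUM(battery) and COUNT(*) are both integers; the division truncates the fractional part

Fix: Cast one side to REAL so the division keeps the fractional part

Corrected query:
SELECT location, SUM(battery) * 1.0 / COUNT(*) AS avg_battery FROM sensors GROUP BY location

Result:
location | avg_battery
---------+------------
Basement | 69.5       
Lab-A    | 60         
Lab-B    | 83.5       
Roof     | 69         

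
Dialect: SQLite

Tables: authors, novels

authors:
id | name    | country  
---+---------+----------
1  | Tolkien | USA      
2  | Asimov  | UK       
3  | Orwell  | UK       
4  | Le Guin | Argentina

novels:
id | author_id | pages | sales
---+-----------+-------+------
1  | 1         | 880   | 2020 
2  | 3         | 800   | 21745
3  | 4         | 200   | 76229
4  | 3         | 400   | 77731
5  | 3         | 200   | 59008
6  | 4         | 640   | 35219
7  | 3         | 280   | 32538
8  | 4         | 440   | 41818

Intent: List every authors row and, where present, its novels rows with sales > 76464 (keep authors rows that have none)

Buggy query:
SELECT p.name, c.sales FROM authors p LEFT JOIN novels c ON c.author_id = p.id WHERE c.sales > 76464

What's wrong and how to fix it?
Bug: A WHERE condition on the right-hand table after LEFT JOIN drops unmatched parents

Fix: Move the right-table condition into the ON clause so unmatched parents are kept

Corrected query:
SELECT p.name, c.sales FROM authors p LEFT JOIN novels c ON c.author_id = p.id AND c.sales > 76464

Result:
name    | sales
--------+------
Tolkien | NULL 
Asimov  | NULL 
Orwell  | 77731
Le Guin | NULL 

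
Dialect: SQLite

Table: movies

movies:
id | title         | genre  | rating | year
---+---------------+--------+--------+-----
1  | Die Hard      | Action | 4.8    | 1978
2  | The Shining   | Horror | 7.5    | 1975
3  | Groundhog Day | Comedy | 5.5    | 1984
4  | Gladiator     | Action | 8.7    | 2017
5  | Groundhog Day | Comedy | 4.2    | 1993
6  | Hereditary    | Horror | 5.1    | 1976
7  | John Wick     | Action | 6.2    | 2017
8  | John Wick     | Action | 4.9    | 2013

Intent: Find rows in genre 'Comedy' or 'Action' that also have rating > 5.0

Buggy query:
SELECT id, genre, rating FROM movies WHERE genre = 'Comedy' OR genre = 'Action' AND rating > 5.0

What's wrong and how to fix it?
Bug: Without parentheses, AND is evaluated before OR, so the rating filter only applies to the 'Action' branch

Fix: Add parentheses around the OR so the AND applies to both alternatives

Corrected query:
SELECT id, genre, rating FROM movies WHERE (genre = 'Comedy' OR genre = 'Action') AND rating > 5.0

Result:
id | genre  | rating
---+--------+-------
3  | Comedy | 5.5   
4  | Action | 8.7   
7  | Action | 6.2   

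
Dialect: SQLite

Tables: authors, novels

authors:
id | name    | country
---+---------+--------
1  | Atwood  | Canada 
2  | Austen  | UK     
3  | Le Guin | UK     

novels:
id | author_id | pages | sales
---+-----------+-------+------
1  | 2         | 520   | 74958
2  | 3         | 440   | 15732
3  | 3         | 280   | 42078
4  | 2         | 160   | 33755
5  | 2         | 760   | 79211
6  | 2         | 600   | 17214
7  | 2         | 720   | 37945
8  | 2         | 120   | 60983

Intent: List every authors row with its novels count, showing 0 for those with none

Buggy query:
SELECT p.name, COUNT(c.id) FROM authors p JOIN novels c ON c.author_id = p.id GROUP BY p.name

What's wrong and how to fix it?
Bug: INNER JOIN drops authors rows that have no matching novels rows

Fix: Use LEFT JOIN so parents without children still appear (COUNT(c.id) gives 0)

Corrected query:
SELECT p.name, COUNT(c.id) FROM authors p LEFT JOIN novels c ON c.author_id = p.id GROUP BY p.name

Result:
name    | COUNT(c.id)
--------+------------
Atwood  | 0          
Austen  | 6          
Le Guin | 2          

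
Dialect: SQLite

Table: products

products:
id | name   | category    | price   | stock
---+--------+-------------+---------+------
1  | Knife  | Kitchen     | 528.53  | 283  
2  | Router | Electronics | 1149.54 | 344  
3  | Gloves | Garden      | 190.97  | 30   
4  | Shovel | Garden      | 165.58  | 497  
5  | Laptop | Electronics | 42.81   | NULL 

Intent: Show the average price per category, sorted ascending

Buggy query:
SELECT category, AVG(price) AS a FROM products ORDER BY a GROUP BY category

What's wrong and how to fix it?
Bug: GROUP BY must precede ORDER BY

Fix: Reorder: SELECT … FROM … GROUP BY … ORDER BY …

Corrected query:
SELECT category, AVG(price) AS a FROM products GROUP BY category ORDER BY a

Result:
category    | a      
------------+--------
Garden      | 178.275
Kitchen     | 528.53 
Electronics | 596.175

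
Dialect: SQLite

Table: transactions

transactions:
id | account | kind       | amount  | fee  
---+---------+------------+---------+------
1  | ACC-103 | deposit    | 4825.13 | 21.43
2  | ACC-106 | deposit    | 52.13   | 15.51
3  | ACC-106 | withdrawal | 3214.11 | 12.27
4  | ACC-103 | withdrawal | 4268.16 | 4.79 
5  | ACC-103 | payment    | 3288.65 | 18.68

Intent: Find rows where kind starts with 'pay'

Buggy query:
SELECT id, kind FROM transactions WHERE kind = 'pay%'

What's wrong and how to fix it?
Bug: '=' compares the literal string including the % character; pattern matching needs LIKE

Fix: Replace '=' with LIKE so 'pay%' is treated as a pattern

Corrected query:
SELECT id, kind FROM transactions WHERE kind LIKE 'pay%'

Result:
id | kind   
---+--------
5  | payment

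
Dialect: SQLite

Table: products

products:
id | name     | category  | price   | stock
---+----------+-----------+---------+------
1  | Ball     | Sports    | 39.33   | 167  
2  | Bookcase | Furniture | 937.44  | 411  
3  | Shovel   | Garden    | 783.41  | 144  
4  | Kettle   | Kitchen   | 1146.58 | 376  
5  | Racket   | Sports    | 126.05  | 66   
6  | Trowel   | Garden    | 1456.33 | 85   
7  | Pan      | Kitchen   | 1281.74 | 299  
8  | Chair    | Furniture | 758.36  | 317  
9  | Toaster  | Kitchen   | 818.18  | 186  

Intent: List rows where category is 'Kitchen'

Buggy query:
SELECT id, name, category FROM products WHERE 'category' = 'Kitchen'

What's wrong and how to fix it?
Bug: 'category' in single quotes is a string literal, not the column; the comparison is literal-vs-literal and never true

Fix: Remove the quotes around the column name (or use double quotes for an identifier)

Corrected query:
SELECT id, name, category FROM products WHERE category = 'Kitchen'

Result:
id | name    | category
---+---------+---------
4  | Kettle  | Kitchen 
7  | Pan     | Kitchen 
9  | Toaster | Kitchen 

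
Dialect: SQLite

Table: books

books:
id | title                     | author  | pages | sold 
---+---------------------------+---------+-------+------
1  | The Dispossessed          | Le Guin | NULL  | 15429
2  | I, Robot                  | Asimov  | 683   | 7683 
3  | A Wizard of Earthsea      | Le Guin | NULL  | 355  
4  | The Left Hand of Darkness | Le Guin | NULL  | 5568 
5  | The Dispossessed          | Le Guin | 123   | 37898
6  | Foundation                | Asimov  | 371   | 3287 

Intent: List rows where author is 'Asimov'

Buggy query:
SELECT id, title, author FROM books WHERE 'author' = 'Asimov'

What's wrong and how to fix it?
Bug: 'author' in single quotes is a string literal, not the column; the comparison is literal-vs-literal and never true

Fix: Remove the quotes around the column name (or use double quotes for an identifier)

Corrected query:
SELECT id, title, author FROM books WHERE author = 'Asimov'

Result:
id | title      | author
---+------------+-------
2  | I, Robot   | Asimov
6  | Foundation | Asimov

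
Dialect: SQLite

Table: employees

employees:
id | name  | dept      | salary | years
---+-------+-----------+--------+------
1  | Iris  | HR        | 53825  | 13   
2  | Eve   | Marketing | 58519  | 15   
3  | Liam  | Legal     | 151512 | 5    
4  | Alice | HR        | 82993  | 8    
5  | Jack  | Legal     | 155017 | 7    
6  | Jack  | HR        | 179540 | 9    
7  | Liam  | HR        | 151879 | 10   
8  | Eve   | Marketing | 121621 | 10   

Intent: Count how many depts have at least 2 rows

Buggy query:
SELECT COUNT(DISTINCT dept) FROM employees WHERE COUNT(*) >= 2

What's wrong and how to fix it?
Bug: COUNT(*) cannot appear in WHERE; the per-group count doesn't exist yet

Fix: Use a subquery that GROUPs and filters with HAVING, then count its rows

Corrected query:
SELECT COUNT(*) FROM (SELECT dept FROM employees GROUP BY dept HAVING COUNT(*) >= 2)

Result:
COUNT(*)
--------
3       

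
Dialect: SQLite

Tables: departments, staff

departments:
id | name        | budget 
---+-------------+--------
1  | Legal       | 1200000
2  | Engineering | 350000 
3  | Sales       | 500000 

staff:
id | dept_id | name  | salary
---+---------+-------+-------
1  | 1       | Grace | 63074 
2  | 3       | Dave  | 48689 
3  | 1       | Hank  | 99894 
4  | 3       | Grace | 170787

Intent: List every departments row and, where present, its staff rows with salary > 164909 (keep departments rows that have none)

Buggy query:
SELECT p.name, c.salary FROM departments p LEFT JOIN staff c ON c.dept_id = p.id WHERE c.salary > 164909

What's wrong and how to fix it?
Bug: Filtering c.salary in WHERE discards the NULL rows produced by LEFT JOIN, turning it into an inner join

Fix: Put 'c.salary > 164909' in the JOIN's ON clause instead of WHERE

Corrected query:
SELECT p.name, c.salary FROM departments p LEFT JOIN staff c ON c.dept_id = p.id AND c.salary > 164909

Result:
name        | salary
------------+-------
Legal       | NULL  
Engineering | NULL  
Sales       | 170787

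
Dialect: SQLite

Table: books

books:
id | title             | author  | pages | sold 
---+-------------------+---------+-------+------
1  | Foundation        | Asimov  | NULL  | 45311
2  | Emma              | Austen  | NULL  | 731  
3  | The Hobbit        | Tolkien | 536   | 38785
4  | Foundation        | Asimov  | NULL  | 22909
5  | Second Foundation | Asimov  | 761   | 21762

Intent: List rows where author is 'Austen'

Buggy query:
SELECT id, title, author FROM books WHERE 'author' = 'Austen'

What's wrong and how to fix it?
Bug: 'author' in single quotes is a string literal, not the column; the comparison is literal-vs-literal and never true

Fix: Remove the quotes around the column name (or use double quotes for an identifier)

Corrected query:
SELECT id, title, author FROM books WHERE author = 'Austen'

Result:
id | title | author
---+-------+-------
2  | Emma  | Austen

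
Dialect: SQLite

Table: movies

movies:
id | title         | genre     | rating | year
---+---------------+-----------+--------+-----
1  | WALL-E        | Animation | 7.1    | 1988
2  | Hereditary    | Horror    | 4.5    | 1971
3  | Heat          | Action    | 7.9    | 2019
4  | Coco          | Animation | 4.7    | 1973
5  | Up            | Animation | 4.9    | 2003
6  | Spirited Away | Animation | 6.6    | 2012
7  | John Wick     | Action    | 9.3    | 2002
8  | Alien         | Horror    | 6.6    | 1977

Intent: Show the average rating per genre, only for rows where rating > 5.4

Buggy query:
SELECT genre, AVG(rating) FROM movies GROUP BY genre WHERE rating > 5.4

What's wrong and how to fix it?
Bug: WHERE cannot follow GROUP BY

Fix: Place WHERE between FROM and GROUP BY

Corrected query:
SELECT genre, AVG(rating) FROM movies WHERE rating > 5.4 GROUP BY genre

Result:
genre     | AVG(rating)
----------+------------
Action    | 8.6        
Animation | 6.85       
Horror    | 6.6        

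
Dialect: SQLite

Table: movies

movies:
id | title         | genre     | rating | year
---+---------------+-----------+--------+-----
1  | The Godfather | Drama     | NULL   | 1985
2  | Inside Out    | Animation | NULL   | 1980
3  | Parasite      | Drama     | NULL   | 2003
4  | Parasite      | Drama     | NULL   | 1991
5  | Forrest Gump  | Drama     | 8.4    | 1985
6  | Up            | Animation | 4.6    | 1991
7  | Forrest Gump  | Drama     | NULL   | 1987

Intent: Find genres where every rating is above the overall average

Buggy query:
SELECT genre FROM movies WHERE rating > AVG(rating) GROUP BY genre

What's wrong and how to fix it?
Bug: WHERE evaluates per row before aggregation, so AVG() is unavailable

Fix: Compute the overall average in a scalar subquery and compare each group's MIN against it in HAVING

Corrected query:
SELECT genre FROM movies GROUP BY genre HAVING MIN(rating) > (SELECT AVG(rating) FROM movies)

Result:
genre
-----
Drama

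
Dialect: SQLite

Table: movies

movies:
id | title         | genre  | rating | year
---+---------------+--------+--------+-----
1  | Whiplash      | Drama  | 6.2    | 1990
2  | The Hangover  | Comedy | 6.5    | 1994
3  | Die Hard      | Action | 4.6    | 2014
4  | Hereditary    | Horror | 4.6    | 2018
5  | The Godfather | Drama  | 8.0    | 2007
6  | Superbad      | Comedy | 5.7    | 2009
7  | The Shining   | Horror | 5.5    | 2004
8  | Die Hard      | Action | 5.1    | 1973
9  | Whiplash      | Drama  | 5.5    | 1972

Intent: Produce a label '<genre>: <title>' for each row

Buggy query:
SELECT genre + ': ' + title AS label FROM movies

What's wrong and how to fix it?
Bug: '+' is numeric addition; on text columns SQLite converts them to 0 instead of concatenating

Fix: Replace + with || to concatenate text

Corrected query:
SELECT genre || ': ' || title AS label FROM movies

Result:
label               
--------------------
Drama: Whiplash     
Comedy: The Hangover
Action: Die Hard    
Horror: Hereditary  
Drama: The Godfather
Comedy: Superbad    
Horror: The Shining 
Action: Die Hard    
Drama: Whiplash     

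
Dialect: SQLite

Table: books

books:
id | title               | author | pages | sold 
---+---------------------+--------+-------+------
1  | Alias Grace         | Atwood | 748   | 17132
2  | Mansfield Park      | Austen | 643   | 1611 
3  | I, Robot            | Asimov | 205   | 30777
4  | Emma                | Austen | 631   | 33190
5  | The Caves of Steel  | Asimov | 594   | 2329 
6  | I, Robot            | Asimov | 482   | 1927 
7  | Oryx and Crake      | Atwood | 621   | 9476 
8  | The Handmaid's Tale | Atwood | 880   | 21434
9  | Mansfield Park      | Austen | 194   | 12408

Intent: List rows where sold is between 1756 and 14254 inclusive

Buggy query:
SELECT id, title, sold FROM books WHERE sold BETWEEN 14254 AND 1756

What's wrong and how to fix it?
Bug: The bounds are reversed; BETWEEN a AND b requires a <= b to match anything

Fix: Write BETWEEN 1756 AND 14254

Corrected query:
SELECT id, title, sold FROM books WHERE sold BETWEEN 1756 AND 14254

Result:
id | title              | sold 
---+--------------------+------
5  | The Caves of Steel | 2329 
6  | I, Robot           | 1927 
7  | Oryx and Crake     | 9476 
9  | Mansfield Park     | 12408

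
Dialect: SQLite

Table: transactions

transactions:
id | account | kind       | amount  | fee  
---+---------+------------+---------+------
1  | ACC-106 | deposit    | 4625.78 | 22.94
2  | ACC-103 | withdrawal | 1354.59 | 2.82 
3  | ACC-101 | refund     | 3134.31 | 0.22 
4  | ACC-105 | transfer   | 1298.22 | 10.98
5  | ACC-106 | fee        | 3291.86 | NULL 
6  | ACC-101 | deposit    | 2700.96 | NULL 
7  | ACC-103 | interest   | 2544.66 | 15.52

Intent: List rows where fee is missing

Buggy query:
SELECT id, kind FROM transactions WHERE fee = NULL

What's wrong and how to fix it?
Bug: '= NULL' is always unknown in SQL three-valued logic, so no rows match

Fix: Replace '= NULL' with 'IS NULL'

Corrected query:
SELECT id, kind FROM transactions WHERE fee IS NULL

Result:
id | kind   
---+--------
5  | fee    
6  | deposit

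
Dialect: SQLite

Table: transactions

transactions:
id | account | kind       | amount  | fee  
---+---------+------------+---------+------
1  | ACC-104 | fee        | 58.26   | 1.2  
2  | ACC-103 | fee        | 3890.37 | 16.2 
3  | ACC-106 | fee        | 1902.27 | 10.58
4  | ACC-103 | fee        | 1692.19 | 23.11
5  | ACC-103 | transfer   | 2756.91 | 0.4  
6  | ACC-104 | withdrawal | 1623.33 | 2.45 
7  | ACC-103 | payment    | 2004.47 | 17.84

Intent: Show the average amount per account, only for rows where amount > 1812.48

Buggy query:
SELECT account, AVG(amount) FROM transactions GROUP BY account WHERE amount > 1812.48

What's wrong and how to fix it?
Bug: Row-level WHERE must come before GROUP BY in the clause order

Fix: Place WHERE between FROM and GROUP BY

Corrected query:
SELECT account, AVG(amount) FROM transactions WHERE amount > 1812.48 GROUP BY account

Result:
account | AVG(amount)
--------+------------
ACC-103 | 2883.916667
ACC-106 | 1902.27    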